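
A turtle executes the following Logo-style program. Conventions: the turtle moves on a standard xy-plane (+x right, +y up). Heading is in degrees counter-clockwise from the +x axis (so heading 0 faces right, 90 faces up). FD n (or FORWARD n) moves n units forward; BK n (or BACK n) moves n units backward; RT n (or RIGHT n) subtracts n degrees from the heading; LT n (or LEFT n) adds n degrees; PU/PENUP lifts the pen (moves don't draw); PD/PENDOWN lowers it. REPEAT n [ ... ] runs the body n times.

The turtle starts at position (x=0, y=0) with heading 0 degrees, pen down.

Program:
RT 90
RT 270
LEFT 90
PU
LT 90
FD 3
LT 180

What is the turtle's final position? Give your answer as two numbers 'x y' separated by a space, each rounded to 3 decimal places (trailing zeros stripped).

Answer: -3 0

Derivation:
Executing turtle program step by step:
Start: pos=(0,0), heading=0, pen down
RT 90: heading 0 -> 270
RT 270: heading 270 -> 0
LT 90: heading 0 -> 90
PU: pen up
LT 90: heading 90 -> 180
FD 3: (0,0) -> (-3,0) [heading=180, move]
LT 180: heading 180 -> 0
Final: pos=(-3,0), heading=0, 0 segment(s) drawn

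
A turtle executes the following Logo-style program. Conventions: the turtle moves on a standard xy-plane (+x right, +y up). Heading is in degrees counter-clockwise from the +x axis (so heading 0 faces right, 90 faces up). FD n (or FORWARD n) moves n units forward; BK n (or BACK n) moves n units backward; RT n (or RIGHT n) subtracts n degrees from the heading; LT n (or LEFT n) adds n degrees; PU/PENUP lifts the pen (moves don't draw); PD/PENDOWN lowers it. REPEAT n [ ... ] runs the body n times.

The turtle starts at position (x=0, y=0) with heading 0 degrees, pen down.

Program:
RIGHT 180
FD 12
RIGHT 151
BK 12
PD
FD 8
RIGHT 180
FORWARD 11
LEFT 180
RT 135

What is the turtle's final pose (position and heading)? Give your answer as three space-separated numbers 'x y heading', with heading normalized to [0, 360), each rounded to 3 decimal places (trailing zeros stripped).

Answer: -25.119 -7.272 254

Derivation:
Executing turtle program step by step:
Start: pos=(0,0), heading=0, pen down
RT 180: heading 0 -> 180
FD 12: (0,0) -> (-12,0) [heading=180, draw]
RT 151: heading 180 -> 29
BK 12: (-12,0) -> (-22.495,-5.818) [heading=29, draw]
PD: pen down
FD 8: (-22.495,-5.818) -> (-15.498,-1.939) [heading=29, draw]
RT 180: heading 29 -> 209
FD 11: (-15.498,-1.939) -> (-25.119,-7.272) [heading=209, draw]
LT 180: heading 209 -> 29
RT 135: heading 29 -> 254
Final: pos=(-25.119,-7.272), heading=254, 4 segment(s) drawn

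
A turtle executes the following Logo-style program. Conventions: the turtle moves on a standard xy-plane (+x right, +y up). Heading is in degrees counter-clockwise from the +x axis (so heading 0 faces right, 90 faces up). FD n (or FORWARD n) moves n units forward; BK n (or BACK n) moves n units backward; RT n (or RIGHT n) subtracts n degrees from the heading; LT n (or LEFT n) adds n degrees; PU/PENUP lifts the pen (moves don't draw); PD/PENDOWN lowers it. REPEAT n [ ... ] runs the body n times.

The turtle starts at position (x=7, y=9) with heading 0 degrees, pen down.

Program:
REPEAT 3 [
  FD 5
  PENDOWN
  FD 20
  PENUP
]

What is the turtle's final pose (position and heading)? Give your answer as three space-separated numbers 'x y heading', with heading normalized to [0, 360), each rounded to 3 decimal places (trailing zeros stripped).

Answer: 82 9 0

Derivation:
Executing turtle program step by step:
Start: pos=(7,9), heading=0, pen down
REPEAT 3 [
  -- iteration 1/3 --
  FD 5: (7,9) -> (12,9) [heading=0, draw]
  PD: pen down
  FD 20: (12,9) -> (32,9) [heading=0, draw]
  PU: pen up
  -- iteration 2/3 --
  FD 5: (32,9) -> (37,9) [heading=0, move]
  PD: pen down
  FD 20: (37,9) -> (57,9) [heading=0, draw]
  PU: pen up
  -- iteration 3/3 --
  FD 5: (57,9) -> (62,9) [heading=0, move]
  PD: pen down
  FD 20: (62,9) -> (82,9) [heading=0, draw]
  PU: pen up
]
Final: pos=(82,9), heading=0, 4 segment(s) drawn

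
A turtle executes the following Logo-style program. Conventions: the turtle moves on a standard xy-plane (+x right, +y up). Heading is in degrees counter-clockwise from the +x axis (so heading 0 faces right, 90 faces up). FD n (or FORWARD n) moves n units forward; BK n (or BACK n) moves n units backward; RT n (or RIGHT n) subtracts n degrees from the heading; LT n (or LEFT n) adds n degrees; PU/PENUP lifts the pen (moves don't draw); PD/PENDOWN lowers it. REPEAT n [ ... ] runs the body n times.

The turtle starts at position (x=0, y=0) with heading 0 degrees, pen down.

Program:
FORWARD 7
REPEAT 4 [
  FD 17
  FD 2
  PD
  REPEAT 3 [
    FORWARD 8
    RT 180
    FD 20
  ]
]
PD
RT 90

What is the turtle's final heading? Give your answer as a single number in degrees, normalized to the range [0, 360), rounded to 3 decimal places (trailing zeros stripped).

Executing turtle program step by step:
Start: pos=(0,0), heading=0, pen down
FD 7: (0,0) -> (7,0) [heading=0, draw]
REPEAT 4 [
  -- iteration 1/4 --
  FD 17: (7,0) -> (24,0) [heading=0, draw]
  FD 2: (24,0) -> (26,0) [heading=0, draw]
  PD: pen down
  REPEAT 3 [
    -- iteration 1/3 --
    FD 8: (26,0) -> (34,0) [heading=0, draw]
    RT 180: heading 0 -> 180
    FD 20: (34,0) -> (14,0) [heading=180, draw]
    -- iteration 2/3 --
    FD 8: (14,0) -> (6,0) [heading=180, draw]
    RT 180: heading 180 -> 0
    FD 20: (6,0) -> (26,0) [heading=0, draw]
    -- iteration 3/3 --
    FD 8: (26,0) -> (34,0) [heading=0, draw]
    RT 180: heading 0 -> 180
    FD 20: (34,0) -> (14,0) [heading=180, draw]
  ]
  -- iteration 2/4 --
  FD 17: (14,0) -> (-3,0) [heading=180, draw]
  FD 2: (-3,0) -> (-5,0) [heading=180, draw]
  PD: pen down
  REPEAT 3 [
    -- iteration 1/3 --
    FD 8: (-5,0) -> (-13,0) [heading=180, draw]
    RT 180: heading 180 -> 0
    FD 20: (-13,0) -> (7,0) [heading=0, draw]
    -- iteration 2/3 --
    FD 8: (7,0) -> (15,0) [heading=0, draw]
    RT 180: heading 0 -> 180
    FD 20: (15,0) -> (-5,0) [heading=180, draw]
    -- iteration 3/3 --
    FD 8: (-5,0) -> (-13,0) [heading=180, draw]
    RT 180: heading 180 -> 0
    FD 20: (-13,0) -> (7,0) [heading=0, draw]
  ]
  -- iteration 3/4 --
  FD 17: (7,0) -> (24,0) [heading=0, draw]
  FD 2: (24,0) -> (26,0) [heading=0, draw]
  PD: pen down
  REPEAT 3 [
    -- iteration 1/3 --
    FD 8: (26,0) -> (34,0) [heading=0, draw]
    RT 180: heading 0 -> 180
    FD 20: (34,0) -> (14,0) [heading=180, draw]
    -- iteration 2/3 --
    FD 8: (14,0) -> (6,0) [heading=180, draw]
    RT 180: heading 180 -> 0
    FD 20: (6,0) -> (26,0) [heading=0, draw]
    -- iteration 3/3 --
    FD 8: (26,0) -> (34,0) [heading=0, draw]
    RT 180: heading 0 -> 180
    FD 20: (34,0) -> (14,0) [heading=180, draw]
  ]
  -- iteration 4/4 --
  FD 17: (14,0) -> (-3,0) [heading=180, draw]
  FD 2: (-3,0) -> (-5,0) [heading=180, draw]
  PD: pen down
  REPEAT 3 [
    -- iteration 1/3 --
    FD 8: (-5,0) -> (-13,0) [heading=180, draw]
    RT 180: heading 180 -> 0
    FD 20: (-13,0) -> (7,0) [heading=0, draw]
    -- iteration 2/3 --
    FD 8: (7,0) -> (15,0) [heading=0, draw]
    RT 180: heading 0 -> 180
    FD 20: (15,0) -> (-5,0) [heading=180, draw]
    -- iteration 3/3 --
    FD 8: (-5,0) -> (-13,0) [heading=180, draw]
    RT 180: heading 180 -> 0
    FD 20: (-13,0) -> (7,0) [heading=0, draw]
  ]
]
PD: pen down
RT 90: heading 0 -> 270
Final: pos=(7,0), heading=270, 33 segment(s) drawn

Answer: 270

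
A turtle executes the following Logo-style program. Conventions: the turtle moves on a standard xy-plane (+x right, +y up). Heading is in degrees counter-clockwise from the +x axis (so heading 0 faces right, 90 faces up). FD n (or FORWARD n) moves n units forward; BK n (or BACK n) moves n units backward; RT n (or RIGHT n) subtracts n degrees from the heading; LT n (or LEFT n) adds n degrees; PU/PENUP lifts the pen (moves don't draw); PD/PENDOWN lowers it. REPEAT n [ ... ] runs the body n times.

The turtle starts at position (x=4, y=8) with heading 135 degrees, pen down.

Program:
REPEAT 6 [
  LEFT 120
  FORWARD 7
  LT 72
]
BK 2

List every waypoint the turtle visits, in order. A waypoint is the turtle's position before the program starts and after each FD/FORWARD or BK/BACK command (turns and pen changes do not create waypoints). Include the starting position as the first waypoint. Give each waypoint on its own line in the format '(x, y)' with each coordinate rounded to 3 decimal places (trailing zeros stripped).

Answer: (4, 8)
(2.188, 1.239)
(2.555, 8.229)
(3.65, 1.315)
(1.141, 7.85)
(4.954, 1.979)
(0.004, 6.929)
(1.786, 7.837)

Derivation:
Executing turtle program step by step:
Start: pos=(4,8), heading=135, pen down
REPEAT 6 [
  -- iteration 1/6 --
  LT 120: heading 135 -> 255
  FD 7: (4,8) -> (2.188,1.239) [heading=255, draw]
  LT 72: heading 255 -> 327
  -- iteration 2/6 --
  LT 120: heading 327 -> 87
  FD 7: (2.188,1.239) -> (2.555,8.229) [heading=87, draw]
  LT 72: heading 87 -> 159
  -- iteration 3/6 --
  LT 120: heading 159 -> 279
  FD 7: (2.555,8.229) -> (3.65,1.315) [heading=279, draw]
  LT 72: heading 279 -> 351
  -- iteration 4/6 --
  LT 120: heading 351 -> 111
  FD 7: (3.65,1.315) -> (1.141,7.85) [heading=111, draw]
  LT 72: heading 111 -> 183
  -- iteration 5/6 --
  LT 120: heading 183 -> 303
  FD 7: (1.141,7.85) -> (4.954,1.979) [heading=303, draw]
  LT 72: heading 303 -> 15
  -- iteration 6/6 --
  LT 120: heading 15 -> 135
  FD 7: (4.954,1.979) -> (0.004,6.929) [heading=135, draw]
  LT 72: heading 135 -> 207
]
BK 2: (0.004,6.929) -> (1.786,7.837) [heading=207, draw]
Final: pos=(1.786,7.837), heading=207, 7 segment(s) drawn
Waypoints (8 total):
(4, 8)
(2.188, 1.239)
(2.555, 8.229)
(3.65, 1.315)
(1.141, 7.85)
(4.954, 1.979)
(0.004, 6.929)
(1.786, 7.837)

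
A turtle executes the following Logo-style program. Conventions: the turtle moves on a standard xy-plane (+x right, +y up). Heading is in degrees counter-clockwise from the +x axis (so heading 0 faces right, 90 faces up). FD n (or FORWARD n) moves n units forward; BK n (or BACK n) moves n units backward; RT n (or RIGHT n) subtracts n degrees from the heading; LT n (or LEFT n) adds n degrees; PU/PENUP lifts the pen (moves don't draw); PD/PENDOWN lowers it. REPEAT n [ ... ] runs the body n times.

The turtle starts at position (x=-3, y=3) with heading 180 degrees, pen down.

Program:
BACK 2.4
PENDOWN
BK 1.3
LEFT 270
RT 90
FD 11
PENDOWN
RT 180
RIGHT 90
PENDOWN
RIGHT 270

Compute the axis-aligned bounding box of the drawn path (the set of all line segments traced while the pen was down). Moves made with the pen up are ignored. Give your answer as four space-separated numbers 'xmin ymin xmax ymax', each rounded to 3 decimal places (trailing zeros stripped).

Executing turtle program step by step:
Start: pos=(-3,3), heading=180, pen down
BK 2.4: (-3,3) -> (-0.6,3) [heading=180, draw]
PD: pen down
BK 1.3: (-0.6,3) -> (0.7,3) [heading=180, draw]
LT 270: heading 180 -> 90
RT 90: heading 90 -> 0
FD 11: (0.7,3) -> (11.7,3) [heading=0, draw]
PD: pen down
RT 180: heading 0 -> 180
RT 90: heading 180 -> 90
PD: pen down
RT 270: heading 90 -> 180
Final: pos=(11.7,3), heading=180, 3 segment(s) drawn

Segment endpoints: x in {-3, -0.6, 0.7, 11.7}, y in {3, 3, 3}
xmin=-3, ymin=3, xmax=11.7, ymax=3

Answer: -3 3 11.7 3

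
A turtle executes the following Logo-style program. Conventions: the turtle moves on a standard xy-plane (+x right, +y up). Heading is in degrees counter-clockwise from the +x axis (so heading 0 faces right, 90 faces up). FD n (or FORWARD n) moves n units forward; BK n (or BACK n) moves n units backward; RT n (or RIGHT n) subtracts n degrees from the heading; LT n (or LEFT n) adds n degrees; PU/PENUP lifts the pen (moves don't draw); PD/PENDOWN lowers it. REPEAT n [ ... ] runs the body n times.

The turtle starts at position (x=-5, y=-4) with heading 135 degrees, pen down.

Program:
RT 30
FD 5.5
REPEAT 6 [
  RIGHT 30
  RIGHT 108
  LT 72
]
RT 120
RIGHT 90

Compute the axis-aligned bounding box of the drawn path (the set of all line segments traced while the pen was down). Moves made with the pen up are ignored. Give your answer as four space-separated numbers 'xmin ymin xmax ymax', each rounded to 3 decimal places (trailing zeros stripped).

Executing turtle program step by step:
Start: pos=(-5,-4), heading=135, pen down
RT 30: heading 135 -> 105
FD 5.5: (-5,-4) -> (-6.424,1.313) [heading=105, draw]
REPEAT 6 [
  -- iteration 1/6 --
  RT 30: heading 105 -> 75
  RT 108: heading 75 -> 327
  LT 72: heading 327 -> 39
  -- iteration 2/6 --
  RT 30: heading 39 -> 9
  RT 108: heading 9 -> 261
  LT 72: heading 261 -> 333
  -- iteration 3/6 --
  RT 30: heading 333 -> 303
  RT 108: heading 303 -> 195
  LT 72: heading 195 -> 267
  -- iteration 4/6 --
  RT 30: heading 267 -> 237
  RT 108: heading 237 -> 129
  LT 72: heading 129 -> 201
  -- iteration 5/6 --
  RT 30: heading 201 -> 171
  RT 108: heading 171 -> 63
  LT 72: heading 63 -> 135
  -- iteration 6/6 --
  RT 30: heading 135 -> 105
  RT 108: heading 105 -> 357
  LT 72: heading 357 -> 69
]
RT 120: heading 69 -> 309
RT 90: heading 309 -> 219
Final: pos=(-6.424,1.313), heading=219, 1 segment(s) drawn

Segment endpoints: x in {-6.424, -5}, y in {-4, 1.313}
xmin=-6.424, ymin=-4, xmax=-5, ymax=1.313

Answer: -6.424 -4 -5 1.313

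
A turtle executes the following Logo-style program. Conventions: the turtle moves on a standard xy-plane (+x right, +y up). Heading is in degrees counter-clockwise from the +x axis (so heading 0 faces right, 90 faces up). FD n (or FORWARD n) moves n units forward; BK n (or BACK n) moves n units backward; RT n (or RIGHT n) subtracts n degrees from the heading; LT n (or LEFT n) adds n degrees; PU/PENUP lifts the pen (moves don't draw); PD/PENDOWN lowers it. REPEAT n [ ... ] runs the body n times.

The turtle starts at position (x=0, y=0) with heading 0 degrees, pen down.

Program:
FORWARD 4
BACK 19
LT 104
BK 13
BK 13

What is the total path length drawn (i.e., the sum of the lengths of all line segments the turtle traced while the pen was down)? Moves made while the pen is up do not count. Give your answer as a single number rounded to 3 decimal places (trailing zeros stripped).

Executing turtle program step by step:
Start: pos=(0,0), heading=0, pen down
FD 4: (0,0) -> (4,0) [heading=0, draw]
BK 19: (4,0) -> (-15,0) [heading=0, draw]
LT 104: heading 0 -> 104
BK 13: (-15,0) -> (-11.855,-12.614) [heading=104, draw]
BK 13: (-11.855,-12.614) -> (-8.71,-25.228) [heading=104, draw]
Final: pos=(-8.71,-25.228), heading=104, 4 segment(s) drawn

Segment lengths:
  seg 1: (0,0) -> (4,0), length = 4
  seg 2: (4,0) -> (-15,0), length = 19
  seg 3: (-15,0) -> (-11.855,-12.614), length = 13
  seg 4: (-11.855,-12.614) -> (-8.71,-25.228), length = 13
Total = 49

Answer: 49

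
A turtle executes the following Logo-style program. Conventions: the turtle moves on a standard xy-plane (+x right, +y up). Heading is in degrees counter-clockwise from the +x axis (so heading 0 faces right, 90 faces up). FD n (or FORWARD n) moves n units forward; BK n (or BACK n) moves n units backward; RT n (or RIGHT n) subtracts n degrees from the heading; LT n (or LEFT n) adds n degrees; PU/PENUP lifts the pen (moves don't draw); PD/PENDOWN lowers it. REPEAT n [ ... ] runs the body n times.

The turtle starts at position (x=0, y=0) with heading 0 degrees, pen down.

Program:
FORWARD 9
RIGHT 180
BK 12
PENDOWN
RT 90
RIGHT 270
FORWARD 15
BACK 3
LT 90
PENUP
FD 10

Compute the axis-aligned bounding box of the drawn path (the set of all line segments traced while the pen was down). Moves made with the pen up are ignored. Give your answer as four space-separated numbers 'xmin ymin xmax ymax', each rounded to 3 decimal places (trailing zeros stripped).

Executing turtle program step by step:
Start: pos=(0,0), heading=0, pen down
FD 9: (0,0) -> (9,0) [heading=0, draw]
RT 180: heading 0 -> 180
BK 12: (9,0) -> (21,0) [heading=180, draw]
PD: pen down
RT 90: heading 180 -> 90
RT 270: heading 90 -> 180
FD 15: (21,0) -> (6,0) [heading=180, draw]
BK 3: (6,0) -> (9,0) [heading=180, draw]
LT 90: heading 180 -> 270
PU: pen up
FD 10: (9,0) -> (9,-10) [heading=270, move]
Final: pos=(9,-10), heading=270, 4 segment(s) drawn

Segment endpoints: x in {0, 6, 9, 21}, y in {0, 0, 0, 0}
xmin=0, ymin=0, xmax=21, ymax=0

Answer: 0 0 21 0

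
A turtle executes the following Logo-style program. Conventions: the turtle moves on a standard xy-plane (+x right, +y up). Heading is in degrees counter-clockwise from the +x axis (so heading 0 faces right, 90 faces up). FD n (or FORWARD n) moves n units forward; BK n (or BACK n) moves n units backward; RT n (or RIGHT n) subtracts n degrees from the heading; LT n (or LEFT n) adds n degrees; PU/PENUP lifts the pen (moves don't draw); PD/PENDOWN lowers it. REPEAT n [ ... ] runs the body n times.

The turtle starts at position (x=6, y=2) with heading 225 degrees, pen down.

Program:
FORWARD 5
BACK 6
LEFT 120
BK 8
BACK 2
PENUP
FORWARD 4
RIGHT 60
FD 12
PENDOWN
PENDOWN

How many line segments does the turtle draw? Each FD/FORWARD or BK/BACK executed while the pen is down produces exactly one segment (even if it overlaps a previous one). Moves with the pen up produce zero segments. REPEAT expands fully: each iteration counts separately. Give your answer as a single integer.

Answer: 4

Derivation:
Executing turtle program step by step:
Start: pos=(6,2), heading=225, pen down
FD 5: (6,2) -> (2.464,-1.536) [heading=225, draw]
BK 6: (2.464,-1.536) -> (6.707,2.707) [heading=225, draw]
LT 120: heading 225 -> 345
BK 8: (6.707,2.707) -> (-1.02,4.778) [heading=345, draw]
BK 2: (-1.02,4.778) -> (-2.952,5.295) [heading=345, draw]
PU: pen up
FD 4: (-2.952,5.295) -> (0.912,4.26) [heading=345, move]
RT 60: heading 345 -> 285
FD 12: (0.912,4.26) -> (4.017,-7.331) [heading=285, move]
PD: pen down
PD: pen down
Final: pos=(4.017,-7.331), heading=285, 4 segment(s) drawn
Segments drawn: 4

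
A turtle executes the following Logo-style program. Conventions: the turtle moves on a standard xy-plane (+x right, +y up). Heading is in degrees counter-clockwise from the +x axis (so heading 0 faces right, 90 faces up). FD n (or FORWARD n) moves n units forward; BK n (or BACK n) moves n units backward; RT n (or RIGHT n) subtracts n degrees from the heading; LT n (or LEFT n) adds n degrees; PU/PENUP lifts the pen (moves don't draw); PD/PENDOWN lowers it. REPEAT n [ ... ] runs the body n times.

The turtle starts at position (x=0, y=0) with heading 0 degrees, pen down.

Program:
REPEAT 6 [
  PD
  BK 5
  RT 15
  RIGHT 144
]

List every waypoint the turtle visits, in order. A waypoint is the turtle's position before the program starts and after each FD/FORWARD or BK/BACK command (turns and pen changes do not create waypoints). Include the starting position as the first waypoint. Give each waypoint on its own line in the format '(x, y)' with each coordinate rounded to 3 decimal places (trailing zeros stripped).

Answer: (0, 0)
(-5, 0)
(-0.332, 1.792)
(-4.048, -1.554)
(-1.778, 2.901)
(-2.301, -2.071)
(-3.595, 2.758)

Derivation:
Executing turtle program step by step:
Start: pos=(0,0), heading=0, pen down
REPEAT 6 [
  -- iteration 1/6 --
  PD: pen down
  BK 5: (0,0) -> (-5,0) [heading=0, draw]
  RT 15: heading 0 -> 345
  RT 144: heading 345 -> 201
  -- iteration 2/6 --
  PD: pen down
  BK 5: (-5,0) -> (-0.332,1.792) [heading=201, draw]
  RT 15: heading 201 -> 186
  RT 144: heading 186 -> 42
  -- iteration 3/6 --
  PD: pen down
  BK 5: (-0.332,1.792) -> (-4.048,-1.554) [heading=42, draw]
  RT 15: heading 42 -> 27
  RT 144: heading 27 -> 243
  -- iteration 4/6 --
  PD: pen down
  BK 5: (-4.048,-1.554) -> (-1.778,2.901) [heading=243, draw]
  RT 15: heading 243 -> 228
  RT 144: heading 228 -> 84
  -- iteration 5/6 --
  PD: pen down
  BK 5: (-1.778,2.901) -> (-2.301,-2.071) [heading=84, draw]
  RT 15: heading 84 -> 69
  RT 144: heading 69 -> 285
  -- iteration 6/6 --
  PD: pen down
  BK 5: (-2.301,-2.071) -> (-3.595,2.758) [heading=285, draw]
  RT 15: heading 285 -> 270
  RT 144: heading 270 -> 126
]
Final: pos=(-3.595,2.758), heading=126, 6 segment(s) drawn
Waypoints (7 total):
(0, 0)
(-5, 0)
(-0.332, 1.792)
(-4.048, -1.554)
(-1.778, 2.901)
(-2.301, -2.071)
(-3.595, 2.758)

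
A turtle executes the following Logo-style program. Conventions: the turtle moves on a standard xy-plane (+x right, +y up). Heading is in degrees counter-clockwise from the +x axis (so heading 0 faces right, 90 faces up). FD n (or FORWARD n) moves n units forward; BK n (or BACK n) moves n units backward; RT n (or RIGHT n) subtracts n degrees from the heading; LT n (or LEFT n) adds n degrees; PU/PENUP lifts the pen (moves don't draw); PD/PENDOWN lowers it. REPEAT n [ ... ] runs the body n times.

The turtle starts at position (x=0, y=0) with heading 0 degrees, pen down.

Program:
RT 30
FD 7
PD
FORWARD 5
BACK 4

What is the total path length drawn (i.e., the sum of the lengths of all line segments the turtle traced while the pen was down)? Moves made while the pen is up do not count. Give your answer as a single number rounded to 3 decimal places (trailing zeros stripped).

Answer: 16

Derivation:
Executing turtle program step by step:
Start: pos=(0,0), heading=0, pen down
RT 30: heading 0 -> 330
FD 7: (0,0) -> (6.062,-3.5) [heading=330, draw]
PD: pen down
FD 5: (6.062,-3.5) -> (10.392,-6) [heading=330, draw]
BK 4: (10.392,-6) -> (6.928,-4) [heading=330, draw]
Final: pos=(6.928,-4), heading=330, 3 segment(s) drawn

Segment lengths:
  seg 1: (0,0) -> (6.062,-3.5), length = 7
  seg 2: (6.062,-3.5) -> (10.392,-6), length = 5
  seg 3: (10.392,-6) -> (6.928,-4), length = 4
Total = 16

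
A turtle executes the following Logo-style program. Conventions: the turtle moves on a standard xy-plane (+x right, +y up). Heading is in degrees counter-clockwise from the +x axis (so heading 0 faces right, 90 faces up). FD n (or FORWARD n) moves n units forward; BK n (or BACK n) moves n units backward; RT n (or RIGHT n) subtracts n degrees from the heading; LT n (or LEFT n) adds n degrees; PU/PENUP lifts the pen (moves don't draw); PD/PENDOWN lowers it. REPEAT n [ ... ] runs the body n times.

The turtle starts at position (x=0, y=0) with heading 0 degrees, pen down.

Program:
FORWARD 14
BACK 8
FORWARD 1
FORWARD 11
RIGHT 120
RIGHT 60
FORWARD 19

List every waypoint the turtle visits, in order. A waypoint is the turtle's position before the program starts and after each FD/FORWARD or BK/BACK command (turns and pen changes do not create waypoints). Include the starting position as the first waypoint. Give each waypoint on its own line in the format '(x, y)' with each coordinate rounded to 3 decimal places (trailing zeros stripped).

Executing turtle program step by step:
Start: pos=(0,0), heading=0, pen down
FD 14: (0,0) -> (14,0) [heading=0, draw]
BK 8: (14,0) -> (6,0) [heading=0, draw]
FD 1: (6,0) -> (7,0) [heading=0, draw]
FD 11: (7,0) -> (18,0) [heading=0, draw]
RT 120: heading 0 -> 240
RT 60: heading 240 -> 180
FD 19: (18,0) -> (-1,0) [heading=180, draw]
Final: pos=(-1,0), heading=180, 5 segment(s) drawn
Waypoints (6 total):
(0, 0)
(14, 0)
(6, 0)
(7, 0)
(18, 0)
(-1, 0)

Answer: (0, 0)
(14, 0)
(6, 0)
(7, 0)
(18, 0)
(-1, 0)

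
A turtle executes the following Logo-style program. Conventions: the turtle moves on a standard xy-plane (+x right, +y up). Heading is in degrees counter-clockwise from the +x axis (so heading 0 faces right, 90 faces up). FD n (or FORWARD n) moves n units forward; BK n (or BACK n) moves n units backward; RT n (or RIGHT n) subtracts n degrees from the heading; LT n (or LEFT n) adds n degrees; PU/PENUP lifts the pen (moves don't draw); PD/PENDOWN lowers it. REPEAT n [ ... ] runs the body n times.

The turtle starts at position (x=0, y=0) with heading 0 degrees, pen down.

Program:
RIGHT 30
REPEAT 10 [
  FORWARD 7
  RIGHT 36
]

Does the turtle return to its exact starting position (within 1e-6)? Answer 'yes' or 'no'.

Answer: yes

Derivation:
Executing turtle program step by step:
Start: pos=(0,0), heading=0, pen down
RT 30: heading 0 -> 330
REPEAT 10 [
  -- iteration 1/10 --
  FD 7: (0,0) -> (6.062,-3.5) [heading=330, draw]
  RT 36: heading 330 -> 294
  -- iteration 2/10 --
  FD 7: (6.062,-3.5) -> (8.909,-9.895) [heading=294, draw]
  RT 36: heading 294 -> 258
  -- iteration 3/10 --
  FD 7: (8.909,-9.895) -> (7.454,-16.742) [heading=258, draw]
  RT 36: heading 258 -> 222
  -- iteration 4/10 --
  FD 7: (7.454,-16.742) -> (2.252,-21.426) [heading=222, draw]
  RT 36: heading 222 -> 186
  -- iteration 5/10 --
  FD 7: (2.252,-21.426) -> (-4.71,-22.157) [heading=186, draw]
  RT 36: heading 186 -> 150
  -- iteration 6/10 --
  FD 7: (-4.71,-22.157) -> (-10.772,-18.657) [heading=150, draw]
  RT 36: heading 150 -> 114
  -- iteration 7/10 --
  FD 7: (-10.772,-18.657) -> (-13.619,-12.263) [heading=114, draw]
  RT 36: heading 114 -> 78
  -- iteration 8/10 --
  FD 7: (-13.619,-12.263) -> (-12.164,-5.416) [heading=78, draw]
  RT 36: heading 78 -> 42
  -- iteration 9/10 --
  FD 7: (-12.164,-5.416) -> (-6.962,-0.732) [heading=42, draw]
  RT 36: heading 42 -> 6
  -- iteration 10/10 --
  FD 7: (-6.962,-0.732) -> (0,0) [heading=6, draw]
  RT 36: heading 6 -> 330
]
Final: pos=(0,0), heading=330, 10 segment(s) drawn

Start position: (0, 0)
Final position: (0, 0)
Distance = 0; < 1e-6 -> CLOSED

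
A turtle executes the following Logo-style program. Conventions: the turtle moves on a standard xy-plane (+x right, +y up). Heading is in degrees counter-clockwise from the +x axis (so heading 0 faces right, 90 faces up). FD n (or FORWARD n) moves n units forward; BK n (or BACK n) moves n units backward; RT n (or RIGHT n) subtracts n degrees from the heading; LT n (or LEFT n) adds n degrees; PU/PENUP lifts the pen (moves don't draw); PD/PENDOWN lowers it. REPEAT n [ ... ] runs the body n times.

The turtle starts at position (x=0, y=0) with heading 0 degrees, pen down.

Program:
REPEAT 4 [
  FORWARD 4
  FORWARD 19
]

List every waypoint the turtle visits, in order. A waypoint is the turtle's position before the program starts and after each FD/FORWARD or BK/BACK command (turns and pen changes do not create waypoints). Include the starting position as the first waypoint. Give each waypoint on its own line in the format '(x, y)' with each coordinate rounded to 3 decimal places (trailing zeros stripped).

Answer: (0, 0)
(4, 0)
(23, 0)
(27, 0)
(46, 0)
(50, 0)
(69, 0)
(73, 0)
(92, 0)

Derivation:
Executing turtle program step by step:
Start: pos=(0,0), heading=0, pen down
REPEAT 4 [
  -- iteration 1/4 --
  FD 4: (0,0) -> (4,0) [heading=0, draw]
  FD 19: (4,0) -> (23,0) [heading=0, draw]
  -- iteration 2/4 --
  FD 4: (23,0) -> (27,0) [heading=0, draw]
  FD 19: (27,0) -> (46,0) [heading=0, draw]
  -- iteration 3/4 --
  FD 4: (46,0) -> (50,0) [heading=0, draw]
  FD 19: (50,0) -> (69,0) [heading=0, draw]
  -- iteration 4/4 --
  FD 4: (69,0) -> (73,0) [heading=0, draw]
  FD 19: (73,0) -> (92,0) [heading=0, draw]
]
Final: pos=(92,0), heading=0, 8 segment(s) drawn
Waypoints (9 total):
(0, 0)
(4, 0)
(23, 0)
(27, 0)
(46, 0)
(50, 0)
(69, 0)
(73, 0)
(92, 0)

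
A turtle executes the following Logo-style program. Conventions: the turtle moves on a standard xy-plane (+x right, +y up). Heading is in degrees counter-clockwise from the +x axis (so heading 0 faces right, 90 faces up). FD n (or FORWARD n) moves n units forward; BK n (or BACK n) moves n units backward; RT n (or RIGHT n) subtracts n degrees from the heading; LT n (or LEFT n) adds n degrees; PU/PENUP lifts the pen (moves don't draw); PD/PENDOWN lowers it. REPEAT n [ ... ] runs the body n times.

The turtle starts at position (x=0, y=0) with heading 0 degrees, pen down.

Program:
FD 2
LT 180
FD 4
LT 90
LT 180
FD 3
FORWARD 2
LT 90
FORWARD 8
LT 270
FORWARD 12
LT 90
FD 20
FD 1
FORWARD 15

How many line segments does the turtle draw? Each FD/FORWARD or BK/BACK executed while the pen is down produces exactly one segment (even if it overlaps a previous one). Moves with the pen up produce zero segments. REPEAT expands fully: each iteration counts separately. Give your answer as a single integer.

Executing turtle program step by step:
Start: pos=(0,0), heading=0, pen down
FD 2: (0,0) -> (2,0) [heading=0, draw]
LT 180: heading 0 -> 180
FD 4: (2,0) -> (-2,0) [heading=180, draw]
LT 90: heading 180 -> 270
LT 180: heading 270 -> 90
FD 3: (-2,0) -> (-2,3) [heading=90, draw]
FD 2: (-2,3) -> (-2,5) [heading=90, draw]
LT 90: heading 90 -> 180
FD 8: (-2,5) -> (-10,5) [heading=180, draw]
LT 270: heading 180 -> 90
FD 12: (-10,5) -> (-10,17) [heading=90, draw]
LT 90: heading 90 -> 180
FD 20: (-10,17) -> (-30,17) [heading=180, draw]
FD 1: (-30,17) -> (-31,17) [heading=180, draw]
FD 15: (-31,17) -> (-46,17) [heading=180, draw]
Final: pos=(-46,17), heading=180, 9 segment(s) drawn
Segments drawn: 9

Answer: 9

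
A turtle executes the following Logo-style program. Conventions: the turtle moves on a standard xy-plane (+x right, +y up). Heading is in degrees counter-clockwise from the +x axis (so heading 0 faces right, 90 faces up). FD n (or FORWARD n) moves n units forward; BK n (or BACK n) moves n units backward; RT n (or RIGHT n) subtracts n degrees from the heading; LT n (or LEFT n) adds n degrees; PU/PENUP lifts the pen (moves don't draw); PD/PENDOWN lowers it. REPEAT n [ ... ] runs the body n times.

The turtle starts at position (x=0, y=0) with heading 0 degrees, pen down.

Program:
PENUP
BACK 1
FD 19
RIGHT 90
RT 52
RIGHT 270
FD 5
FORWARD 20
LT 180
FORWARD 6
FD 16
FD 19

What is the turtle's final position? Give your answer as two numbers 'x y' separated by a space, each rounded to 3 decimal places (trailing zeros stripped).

Executing turtle program step by step:
Start: pos=(0,0), heading=0, pen down
PU: pen up
BK 1: (0,0) -> (-1,0) [heading=0, move]
FD 19: (-1,0) -> (18,0) [heading=0, move]
RT 90: heading 0 -> 270
RT 52: heading 270 -> 218
RT 270: heading 218 -> 308
FD 5: (18,0) -> (21.078,-3.94) [heading=308, move]
FD 20: (21.078,-3.94) -> (33.392,-19.7) [heading=308, move]
LT 180: heading 308 -> 128
FD 6: (33.392,-19.7) -> (29.698,-14.972) [heading=128, move]
FD 16: (29.698,-14.972) -> (19.847,-2.364) [heading=128, move]
FD 19: (19.847,-2.364) -> (8.149,12.608) [heading=128, move]
Final: pos=(8.149,12.608), heading=128, 0 segment(s) drawn

Answer: 8.149 12.608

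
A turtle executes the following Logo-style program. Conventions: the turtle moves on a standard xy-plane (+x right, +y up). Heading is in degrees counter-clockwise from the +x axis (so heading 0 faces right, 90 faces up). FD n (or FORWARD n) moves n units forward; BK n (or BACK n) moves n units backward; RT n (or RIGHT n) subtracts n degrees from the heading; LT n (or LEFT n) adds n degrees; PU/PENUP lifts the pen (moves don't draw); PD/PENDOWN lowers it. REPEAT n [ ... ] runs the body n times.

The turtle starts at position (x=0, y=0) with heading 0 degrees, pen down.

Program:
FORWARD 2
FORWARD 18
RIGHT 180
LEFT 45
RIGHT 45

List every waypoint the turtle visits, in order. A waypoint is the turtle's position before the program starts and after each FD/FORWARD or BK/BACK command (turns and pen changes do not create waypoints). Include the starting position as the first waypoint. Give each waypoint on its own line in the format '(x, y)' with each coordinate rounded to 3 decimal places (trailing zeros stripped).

Executing turtle program step by step:
Start: pos=(0,0), heading=0, pen down
FD 2: (0,0) -> (2,0) [heading=0, draw]
FD 18: (2,0) -> (20,0) [heading=0, draw]
RT 180: heading 0 -> 180
LT 45: heading 180 -> 225
RT 45: heading 225 -> 180
Final: pos=(20,0), heading=180, 2 segment(s) drawn
Waypoints (3 total):
(0, 0)
(2, 0)
(20, 0)

Answer: (0, 0)
(2, 0)
(20, 0)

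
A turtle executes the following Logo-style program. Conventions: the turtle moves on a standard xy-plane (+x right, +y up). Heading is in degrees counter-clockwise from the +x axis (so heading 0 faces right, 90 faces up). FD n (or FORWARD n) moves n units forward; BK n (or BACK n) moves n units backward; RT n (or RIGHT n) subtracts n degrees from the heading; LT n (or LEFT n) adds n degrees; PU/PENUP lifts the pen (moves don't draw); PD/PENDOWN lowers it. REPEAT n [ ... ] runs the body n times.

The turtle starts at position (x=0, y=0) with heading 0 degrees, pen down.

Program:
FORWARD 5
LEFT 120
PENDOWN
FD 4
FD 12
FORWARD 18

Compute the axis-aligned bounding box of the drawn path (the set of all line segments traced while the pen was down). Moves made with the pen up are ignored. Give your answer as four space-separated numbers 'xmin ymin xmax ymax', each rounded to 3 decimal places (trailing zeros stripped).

Answer: -12 0 5 29.445

Derivation:
Executing turtle program step by step:
Start: pos=(0,0), heading=0, pen down
FD 5: (0,0) -> (5,0) [heading=0, draw]
LT 120: heading 0 -> 120
PD: pen down
FD 4: (5,0) -> (3,3.464) [heading=120, draw]
FD 12: (3,3.464) -> (-3,13.856) [heading=120, draw]
FD 18: (-3,13.856) -> (-12,29.445) [heading=120, draw]
Final: pos=(-12,29.445), heading=120, 4 segment(s) drawn

Segment endpoints: x in {-12, -3, 0, 3, 5}, y in {0, 3.464, 13.856, 29.445}
xmin=-12, ymin=0, xmax=5, ymax=29.445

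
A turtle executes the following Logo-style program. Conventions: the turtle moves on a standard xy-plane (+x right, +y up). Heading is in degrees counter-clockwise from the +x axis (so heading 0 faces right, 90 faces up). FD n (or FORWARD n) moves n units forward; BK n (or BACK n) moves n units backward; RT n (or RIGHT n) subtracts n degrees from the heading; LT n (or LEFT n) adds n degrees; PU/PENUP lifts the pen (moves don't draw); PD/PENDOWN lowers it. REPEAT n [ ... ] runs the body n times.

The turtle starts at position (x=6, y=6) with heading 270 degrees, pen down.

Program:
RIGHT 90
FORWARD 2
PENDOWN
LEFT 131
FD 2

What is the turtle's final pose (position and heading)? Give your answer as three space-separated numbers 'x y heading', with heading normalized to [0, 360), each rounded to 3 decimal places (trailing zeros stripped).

Answer: 5.312 4.491 311

Derivation:
Executing turtle program step by step:
Start: pos=(6,6), heading=270, pen down
RT 90: heading 270 -> 180
FD 2: (6,6) -> (4,6) [heading=180, draw]
PD: pen down
LT 131: heading 180 -> 311
FD 2: (4,6) -> (5.312,4.491) [heading=311, draw]
Final: pos=(5.312,4.491), heading=311, 2 segment(s) drawn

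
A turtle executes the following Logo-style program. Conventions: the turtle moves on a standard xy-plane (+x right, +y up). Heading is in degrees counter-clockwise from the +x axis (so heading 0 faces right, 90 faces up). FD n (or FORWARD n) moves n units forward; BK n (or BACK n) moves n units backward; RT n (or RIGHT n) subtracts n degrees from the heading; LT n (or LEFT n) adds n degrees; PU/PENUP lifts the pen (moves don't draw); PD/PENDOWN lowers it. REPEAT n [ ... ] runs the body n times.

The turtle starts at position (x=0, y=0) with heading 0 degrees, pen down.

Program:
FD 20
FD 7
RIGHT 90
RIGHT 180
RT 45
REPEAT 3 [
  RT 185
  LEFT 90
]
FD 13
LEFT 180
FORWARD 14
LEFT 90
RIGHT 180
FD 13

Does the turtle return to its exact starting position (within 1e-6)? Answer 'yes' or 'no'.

Answer: no

Derivation:
Executing turtle program step by step:
Start: pos=(0,0), heading=0, pen down
FD 20: (0,0) -> (20,0) [heading=0, draw]
FD 7: (20,0) -> (27,0) [heading=0, draw]
RT 90: heading 0 -> 270
RT 180: heading 270 -> 90
RT 45: heading 90 -> 45
REPEAT 3 [
  -- iteration 1/3 --
  RT 185: heading 45 -> 220
  LT 90: heading 220 -> 310
  -- iteration 2/3 --
  RT 185: heading 310 -> 125
  LT 90: heading 125 -> 215
  -- iteration 3/3 --
  RT 185: heading 215 -> 30
  LT 90: heading 30 -> 120
]
FD 13: (27,0) -> (20.5,11.258) [heading=120, draw]
LT 180: heading 120 -> 300
FD 14: (20.5,11.258) -> (27.5,-0.866) [heading=300, draw]
LT 90: heading 300 -> 30
RT 180: heading 30 -> 210
FD 13: (27.5,-0.866) -> (16.242,-7.366) [heading=210, draw]
Final: pos=(16.242,-7.366), heading=210, 5 segment(s) drawn

Start position: (0, 0)
Final position: (16.242, -7.366)
Distance = 17.834; >= 1e-6 -> NOT closed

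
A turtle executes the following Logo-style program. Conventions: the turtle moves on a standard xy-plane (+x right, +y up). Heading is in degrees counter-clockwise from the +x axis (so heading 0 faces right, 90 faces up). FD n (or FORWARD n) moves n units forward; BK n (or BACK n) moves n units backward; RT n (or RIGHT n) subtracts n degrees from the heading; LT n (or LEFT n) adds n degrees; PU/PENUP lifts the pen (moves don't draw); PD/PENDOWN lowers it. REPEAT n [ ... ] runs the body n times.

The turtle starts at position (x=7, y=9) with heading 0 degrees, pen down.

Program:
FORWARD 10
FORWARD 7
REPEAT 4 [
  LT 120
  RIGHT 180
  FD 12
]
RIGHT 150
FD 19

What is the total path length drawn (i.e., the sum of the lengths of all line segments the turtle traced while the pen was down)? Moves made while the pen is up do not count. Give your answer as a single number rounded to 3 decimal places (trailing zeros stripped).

Answer: 84

Derivation:
Executing turtle program step by step:
Start: pos=(7,9), heading=0, pen down
FD 10: (7,9) -> (17,9) [heading=0, draw]
FD 7: (17,9) -> (24,9) [heading=0, draw]
REPEAT 4 [
  -- iteration 1/4 --
  LT 120: heading 0 -> 120
  RT 180: heading 120 -> 300
  FD 12: (24,9) -> (30,-1.392) [heading=300, draw]
  -- iteration 2/4 --
  LT 120: heading 300 -> 60
  RT 180: heading 60 -> 240
  FD 12: (30,-1.392) -> (24,-11.785) [heading=240, draw]
  -- iteration 3/4 --
  LT 120: heading 240 -> 0
  RT 180: heading 0 -> 180
  FD 12: (24,-11.785) -> (12,-11.785) [heading=180, draw]
  -- iteration 4/4 --
  LT 120: heading 180 -> 300
  RT 180: heading 300 -> 120
  FD 12: (12,-11.785) -> (6,-1.392) [heading=120, draw]
]
RT 150: heading 120 -> 330
FD 19: (6,-1.392) -> (22.454,-10.892) [heading=330, draw]
Final: pos=(22.454,-10.892), heading=330, 7 segment(s) drawn

Segment lengths:
  seg 1: (7,9) -> (17,9), length = 10
  seg 2: (17,9) -> (24,9), length = 7
  seg 3: (24,9) -> (30,-1.392), length = 12
  seg 4: (30,-1.392) -> (24,-11.785), length = 12
  seg 5: (24,-11.785) -> (12,-11.785), length = 12
  seg 6: (12,-11.785) -> (6,-1.392), length = 12
  seg 7: (6,-1.392) -> (22.454,-10.892), length = 19
Total = 84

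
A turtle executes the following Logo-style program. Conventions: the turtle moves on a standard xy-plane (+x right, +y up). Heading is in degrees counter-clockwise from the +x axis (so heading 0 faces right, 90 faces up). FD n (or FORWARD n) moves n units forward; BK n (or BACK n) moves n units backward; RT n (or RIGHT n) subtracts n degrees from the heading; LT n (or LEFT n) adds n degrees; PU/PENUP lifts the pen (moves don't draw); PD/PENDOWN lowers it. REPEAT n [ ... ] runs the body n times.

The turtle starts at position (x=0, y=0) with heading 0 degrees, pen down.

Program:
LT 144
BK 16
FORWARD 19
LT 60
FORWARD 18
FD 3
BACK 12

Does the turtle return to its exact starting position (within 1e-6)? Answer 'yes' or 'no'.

Answer: no

Derivation:
Executing turtle program step by step:
Start: pos=(0,0), heading=0, pen down
LT 144: heading 0 -> 144
BK 16: (0,0) -> (12.944,-9.405) [heading=144, draw]
FD 19: (12.944,-9.405) -> (-2.427,1.763) [heading=144, draw]
LT 60: heading 144 -> 204
FD 18: (-2.427,1.763) -> (-18.871,-5.558) [heading=204, draw]
FD 3: (-18.871,-5.558) -> (-21.612,-6.778) [heading=204, draw]
BK 12: (-21.612,-6.778) -> (-10.649,-1.897) [heading=204, draw]
Final: pos=(-10.649,-1.897), heading=204, 5 segment(s) drawn

Start position: (0, 0)
Final position: (-10.649, -1.897)
Distance = 10.817; >= 1e-6 -> NOT closed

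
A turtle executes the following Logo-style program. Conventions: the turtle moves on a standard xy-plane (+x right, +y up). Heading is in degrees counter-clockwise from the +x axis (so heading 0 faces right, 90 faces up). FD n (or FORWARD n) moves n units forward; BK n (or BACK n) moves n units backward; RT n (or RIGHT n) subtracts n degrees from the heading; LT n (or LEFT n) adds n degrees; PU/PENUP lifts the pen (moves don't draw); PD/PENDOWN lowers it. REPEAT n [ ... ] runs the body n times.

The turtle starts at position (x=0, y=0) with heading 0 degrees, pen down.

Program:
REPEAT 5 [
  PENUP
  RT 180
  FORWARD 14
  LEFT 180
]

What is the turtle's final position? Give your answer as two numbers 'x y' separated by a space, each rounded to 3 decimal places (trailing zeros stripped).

Answer: -70 0

Derivation:
Executing turtle program step by step:
Start: pos=(0,0), heading=0, pen down
REPEAT 5 [
  -- iteration 1/5 --
  PU: pen up
  RT 180: heading 0 -> 180
  FD 14: (0,0) -> (-14,0) [heading=180, move]
  LT 180: heading 180 -> 0
  -- iteration 2/5 --
  PU: pen up
  RT 180: heading 0 -> 180
  FD 14: (-14,0) -> (-28,0) [heading=180, move]
  LT 180: heading 180 -> 0
  -- iteration 3/5 --
  PU: pen up
  RT 180: heading 0 -> 180
  FD 14: (-28,0) -> (-42,0) [heading=180, move]
  LT 180: heading 180 -> 0
  -- iteration 4/5 --
  PU: pen up
  RT 180: heading 0 -> 180
  FD 14: (-42,0) -> (-56,0) [heading=180, move]
  LT 180: heading 180 -> 0
  -- iteration 5/5 --
  PU: pen up
  RT 180: heading 0 -> 180
  FD 14: (-56,0) -> (-70,0) [heading=180, move]
  LT 180: heading 180 -> 0
]
Final: pos=(-70,0), heading=0, 0 segment(s) drawn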